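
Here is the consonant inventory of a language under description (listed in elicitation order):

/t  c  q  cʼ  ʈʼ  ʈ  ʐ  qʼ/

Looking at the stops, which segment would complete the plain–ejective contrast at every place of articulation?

/tʼ/

place of articulation  plain     ejective
alveolar          t         —       
retroflex         ʈ         ʈʼ      
palatal           c         cʼ      
uvular            q         qʼ      
The alveolar row has no ejective member, so the gap is the ejective alveolar stop /tʼ/.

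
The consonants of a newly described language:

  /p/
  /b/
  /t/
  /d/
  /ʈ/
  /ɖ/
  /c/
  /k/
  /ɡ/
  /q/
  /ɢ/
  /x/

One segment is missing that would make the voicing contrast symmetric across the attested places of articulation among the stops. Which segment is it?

/ɟ/

bilabial: voiceless /p/, voiced /b/.
alveolar: voiceless /t/, voiced /d/.
retroflex: voiceless /ʈ/, voiced /ɖ/.
palatal: voiceless /c/, voiced —.
velar: voiceless /k/, voiced /ɡ/.
uvular: voiceless /q/, voiced /ɢ/.
The palatal row has no voiced member, so the gap is the voiced palatal stop /ɟ/.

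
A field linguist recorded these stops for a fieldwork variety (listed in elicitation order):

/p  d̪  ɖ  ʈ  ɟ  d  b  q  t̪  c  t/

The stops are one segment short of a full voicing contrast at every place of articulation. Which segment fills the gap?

Voiceless: /p/ (bilabial), /t̪/ (dental), /t/ (alveolar), /ʈ/ (retroflex), /c/ (palatal), /q/ (uvular).
Voiced: /b/ (bilabial), /d̪/ (dental), /d/ (alveolar), /ɖ/ (retroflex), /ɟ/ (palatal).
The uvular row has no voiced member, so the gap is the voiced uvular stop /ɢ/.

/ɢ/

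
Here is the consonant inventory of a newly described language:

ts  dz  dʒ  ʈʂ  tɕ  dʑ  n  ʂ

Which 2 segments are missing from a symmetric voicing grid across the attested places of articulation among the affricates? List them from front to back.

Voiceless: /ts/ (alveolar), /ʈʂ/ (retroflex), /tɕ/ (alveolo-palatal).
Voiced: /dz/ (alveolar), /dʒ/ (postalveolar), /dʑ/ (alveolo-palatal).
Gaps, from front to back: postalveolar lacks voiceless (/tʃ/); retroflex lacks voiced (/ɖʐ/).

/tʃ/, /ɖʐ/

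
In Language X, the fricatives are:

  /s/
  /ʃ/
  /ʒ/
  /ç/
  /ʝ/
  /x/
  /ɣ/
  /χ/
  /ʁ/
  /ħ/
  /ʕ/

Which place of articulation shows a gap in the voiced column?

Voiceless: /s/ (alveolar), /ʃ/ (postalveolar), /ç/ (palatal), /x/ (velar), /χ/ (uvular), /ħ/ (pharyngeal).
Voiced: /ʒ/ (postalveolar), /ʝ/ (palatal), /ɣ/ (velar), /ʁ/ (uvular), /ʕ/ (pharyngeal).
Every place of articulation has a voiced member except alveolar, where /z/ would be expected.

alveolar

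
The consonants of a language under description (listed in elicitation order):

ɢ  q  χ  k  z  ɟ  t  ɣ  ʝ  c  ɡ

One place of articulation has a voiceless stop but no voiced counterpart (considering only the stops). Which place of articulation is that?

alveolar

alveolar: voiceless /t/, voiced —.
palatal: voiceless /c/, voiced /ɟ/.
velar: voiceless /k/, voiced /ɡ/.
uvular: voiceless /q/, voiced /ɢ/.
Every place of articulation has a voiced member except alveolar, where /d/ would be expected.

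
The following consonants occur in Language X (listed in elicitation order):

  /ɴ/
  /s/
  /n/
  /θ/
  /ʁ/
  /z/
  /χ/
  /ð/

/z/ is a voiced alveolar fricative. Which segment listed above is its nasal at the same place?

The nasal at the same place is an alveolar nasal — in this inventory, /n/.

/n/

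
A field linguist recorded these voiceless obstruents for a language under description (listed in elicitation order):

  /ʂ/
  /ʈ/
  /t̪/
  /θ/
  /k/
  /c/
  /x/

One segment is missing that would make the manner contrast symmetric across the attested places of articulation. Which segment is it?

/ç/

place of articulation  stop      fricative
dental            t̪        θ       
retroflex         ʈ         ʂ       
palatal           c         —       
velar             k         x       
The palatal row has no fricative member, so the gap is the palatal fricative /ç/.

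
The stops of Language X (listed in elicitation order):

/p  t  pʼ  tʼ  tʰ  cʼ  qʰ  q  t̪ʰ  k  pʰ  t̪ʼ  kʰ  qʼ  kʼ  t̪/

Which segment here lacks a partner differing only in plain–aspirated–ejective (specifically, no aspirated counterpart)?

Bilabial: /p/ ~ /pʰ/ ~ /pʼ/
Dental: /t̪/ ~ /t̪ʰ/ ~ /t̪ʼ/
Alveolar: /t/ ~ /tʰ/ ~ /tʼ/
Velar: /k/ ~ /kʰ/ ~ /kʼ/
Uvular: /q/ ~ /qʰ/ ~ /qʼ/
Palatal: only /cʼ/ (ejective); no aspirated partner.
So /cʼ/ is the unpaired segment.

/cʼ/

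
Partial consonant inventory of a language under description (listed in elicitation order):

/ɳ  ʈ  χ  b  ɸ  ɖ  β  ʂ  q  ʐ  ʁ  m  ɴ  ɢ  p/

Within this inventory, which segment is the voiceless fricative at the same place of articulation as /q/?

/χ/

/q/ is a voiceless uvular stop.
The voiceless fricative at the same place is a voiceless uvular fricative — in this inventory, /χ/.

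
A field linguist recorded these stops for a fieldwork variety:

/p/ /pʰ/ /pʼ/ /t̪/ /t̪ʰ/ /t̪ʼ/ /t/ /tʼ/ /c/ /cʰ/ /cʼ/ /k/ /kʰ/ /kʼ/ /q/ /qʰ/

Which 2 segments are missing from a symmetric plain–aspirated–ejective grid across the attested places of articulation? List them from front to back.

/tʰ/, /qʼ/

bilabial: plain /p/, aspirated /pʰ/, ejective /pʼ/.
dental: plain /t̪/, aspirated /t̪ʰ/, ejective /t̪ʼ/.
alveolar: plain /t/, aspirated —, ejective /tʼ/.
palatal: plain /c/, aspirated /cʰ/, ejective /cʼ/.
velar: plain /k/, aspirated /kʰ/, ejective /kʼ/.
uvular: plain /q/, aspirated /qʰ/, ejective —.
Gaps, from front to back: alveolar lacks aspirated (/tʰ/); uvular lacks ejective (/qʼ/).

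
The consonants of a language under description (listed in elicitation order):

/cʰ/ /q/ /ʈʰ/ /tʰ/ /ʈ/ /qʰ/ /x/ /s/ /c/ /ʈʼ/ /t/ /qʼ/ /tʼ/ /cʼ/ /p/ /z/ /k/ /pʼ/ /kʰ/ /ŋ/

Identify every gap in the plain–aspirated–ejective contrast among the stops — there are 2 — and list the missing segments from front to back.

Plain: /p/ (bilabial), /t/ (alveolar), /ʈ/ (retroflex), /c/ (palatal), /k/ (velar), /q/ (uvular).
Aspirated: /tʰ/ (alveolar), /ʈʰ/ (retroflex), /cʰ/ (palatal), /kʰ/ (velar), /qʰ/ (uvular).
Ejective: /pʼ/ (bilabial), /tʼ/ (alveolar), /ʈʼ/ (retroflex), /cʼ/ (palatal), /qʼ/ (uvular).
Gaps, from front to back: bilabial lacks aspirated (/pʰ/); velar lacks ejective (/kʼ/).

/pʰ/, /kʼ/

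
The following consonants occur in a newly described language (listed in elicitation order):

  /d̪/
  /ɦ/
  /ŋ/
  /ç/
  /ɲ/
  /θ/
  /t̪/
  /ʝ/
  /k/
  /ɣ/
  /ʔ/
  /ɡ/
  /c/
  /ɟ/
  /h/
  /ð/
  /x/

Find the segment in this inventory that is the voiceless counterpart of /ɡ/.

/k/

/ɡ/ is a voiced velar stop.
The voiceless counterpart is a voiceless velar stop — in this inventory, /k/.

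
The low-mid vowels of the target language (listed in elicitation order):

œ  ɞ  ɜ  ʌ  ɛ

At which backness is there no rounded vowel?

Unrounded: /ɛ/ (front), /ɜ/ (central), /ʌ/ (back).
Rounded: /œ/ (front), /ɞ/ (central).
Every backness has a rounded member except back, where /ɔ/ would be expected.

back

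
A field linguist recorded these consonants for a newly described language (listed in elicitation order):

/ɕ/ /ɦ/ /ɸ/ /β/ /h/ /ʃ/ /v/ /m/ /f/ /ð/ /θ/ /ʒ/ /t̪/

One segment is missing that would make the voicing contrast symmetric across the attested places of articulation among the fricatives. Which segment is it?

Voiceless: /ɸ/ (bilabial), /f/ (labiodental), /θ/ (dental), /ʃ/ (postalveolar), /ɕ/ (alveolo-palatal), /h/ (glottal).
Voiced: /β/ (bilabial), /v/ (labiodental), /ð/ (dental), /ʒ/ (postalveolar), /ɦ/ (glottal).
The alveolo-palatal row has no voiced member, so the gap is the voiced alveolo-palatal fricative /ʑ/.

/ʑ/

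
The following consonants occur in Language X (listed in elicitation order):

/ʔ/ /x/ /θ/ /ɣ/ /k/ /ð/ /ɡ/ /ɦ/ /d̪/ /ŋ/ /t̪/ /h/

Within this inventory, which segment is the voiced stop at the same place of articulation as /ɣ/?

/ɡ/

/ɣ/ is a voiced velar fricative.
The voiced stop at the same place is a voiced velar stop — in this inventory, /ɡ/.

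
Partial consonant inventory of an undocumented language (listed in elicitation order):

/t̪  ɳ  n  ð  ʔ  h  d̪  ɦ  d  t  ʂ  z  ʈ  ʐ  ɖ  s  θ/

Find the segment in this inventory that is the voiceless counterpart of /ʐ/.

/ʂ/

/ʐ/ is a voiced retroflex fricative.
The voiceless counterpart is a voiceless retroflex fricative — in this inventory, /ʂ/.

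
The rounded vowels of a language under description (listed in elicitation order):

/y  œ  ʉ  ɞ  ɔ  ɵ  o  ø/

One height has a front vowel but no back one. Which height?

high

Front: /y/ (high), /ø/ (high-mid), /œ/ (low-mid).
Central: /ʉ/ (high), /ɵ/ (high-mid), /ɞ/ (low-mid).
Back: /o/ (high-mid), /ɔ/ (low-mid).
Every height has a back member except high, where /u/ would be expected.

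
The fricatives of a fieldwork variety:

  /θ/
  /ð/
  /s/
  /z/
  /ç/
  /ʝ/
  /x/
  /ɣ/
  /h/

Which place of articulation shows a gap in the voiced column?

dental: voiceless /θ/, voiced /ð/.
alveolar: voiceless /s/, voiced /z/.
palatal: voiceless /ç/, voiced /ʝ/.
velar: voiceless /x/, voiced /ɣ/.
glottal: voiceless /h/, voiced —.
Every place of articulation has a voiced member except glottal, where /ɦ/ would be expected.

glottal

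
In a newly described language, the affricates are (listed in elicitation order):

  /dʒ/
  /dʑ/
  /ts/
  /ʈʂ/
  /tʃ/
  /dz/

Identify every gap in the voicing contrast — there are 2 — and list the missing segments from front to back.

/ɖʐ/, /tɕ/

place of articulation  voiceless  voiced  
alveolar          ts        dz      
postalveolar      tʃ        dʒ      
retroflex         ʈʂ        —       
alveolo-palatal   —         dʑ      
Gaps, from front to back: retroflex lacks voiced (/ɖʐ/); alveolo-palatal lacks voiceless (/tɕ/).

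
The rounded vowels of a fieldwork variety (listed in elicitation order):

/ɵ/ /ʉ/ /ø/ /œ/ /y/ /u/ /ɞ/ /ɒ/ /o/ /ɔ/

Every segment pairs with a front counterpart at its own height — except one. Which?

/ɒ/

High: /y/ ~ /ʉ/ ~ /u/
High-mid: /ø/ ~ /ɵ/ ~ /o/
Low-mid: /œ/ ~ /ɞ/ ~ /ɔ/
Low: only /ɒ/ (back); no front partner.
So /ɒ/ is the unpaired segment.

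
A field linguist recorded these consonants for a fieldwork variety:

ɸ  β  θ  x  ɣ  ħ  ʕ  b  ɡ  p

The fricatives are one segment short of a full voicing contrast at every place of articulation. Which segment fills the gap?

/ð/

place of articulation  voiceless  voiced  
bilabial          ɸ         β       
dental            θ         —       
velar             x         ɣ       
pharyngeal        ħ         ʕ       
The dental row has no voiced member, so the gap is the voiced dental fricative /ð/.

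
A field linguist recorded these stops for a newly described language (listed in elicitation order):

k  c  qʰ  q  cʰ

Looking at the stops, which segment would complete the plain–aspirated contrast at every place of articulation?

Plain: /c/ (palatal), /k/ (velar), /q/ (uvular).
Aspirated: /cʰ/ (palatal), /qʰ/ (uvular).
The velar row has no aspirated member, so the gap is the aspirated velar stop /kʰ/.

/kʰ/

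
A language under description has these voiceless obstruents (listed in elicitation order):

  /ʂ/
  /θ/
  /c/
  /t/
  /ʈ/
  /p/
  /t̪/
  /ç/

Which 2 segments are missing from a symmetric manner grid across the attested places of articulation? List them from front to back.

/ɸ/, /s/

Stop: /p/ (bilabial), /t̪/ (dental), /t/ (alveolar), /ʈ/ (retroflex), /c/ (palatal).
Fricative: /θ/ (dental), /ʂ/ (retroflex), /ç/ (palatal).
Gaps, from front to back: bilabial lacks fricative (/ɸ/); alveolar lacks fricative (/s/).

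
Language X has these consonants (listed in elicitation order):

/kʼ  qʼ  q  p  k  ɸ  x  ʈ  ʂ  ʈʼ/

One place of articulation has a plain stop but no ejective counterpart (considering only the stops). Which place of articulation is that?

bilabial

place of articulation  plain     ejective
bilabial          p         —       
retroflex         ʈ         ʈʼ      
velar             k         kʼ      
uvular            q         qʼ      
Every place of articulation has an ejective member except bilabial, where /pʼ/ would be expected.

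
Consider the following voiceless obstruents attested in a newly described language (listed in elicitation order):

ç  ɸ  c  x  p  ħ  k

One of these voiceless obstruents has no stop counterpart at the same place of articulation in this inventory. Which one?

/ħ/

Bilabial: /p/ ~ /ɸ/
Palatal: /c/ ~ /ç/
Velar: /k/ ~ /x/
Pharyngeal: only /ħ/ (fricative); no stop partner.
So /ħ/ is the unpaired segment.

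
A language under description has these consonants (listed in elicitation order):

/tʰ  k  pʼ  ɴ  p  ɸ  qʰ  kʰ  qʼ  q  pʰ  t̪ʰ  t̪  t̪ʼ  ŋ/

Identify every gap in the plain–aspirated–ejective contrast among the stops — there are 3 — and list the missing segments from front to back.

/t/, /tʼ/, /kʼ/

place of articulation  plain     aspirated  ejective
bilabial          p         pʰ        pʼ      
dental            t̪        t̪ʰ       t̪ʼ     
alveolar          —         tʰ        —       
velar             k         kʰ        —       
uvular            q         qʰ        qʼ      
Gaps, from front to back: alveolar lacks plain (/t/); alveolar lacks ejective (/tʼ/); velar lacks ejective (/kʼ/).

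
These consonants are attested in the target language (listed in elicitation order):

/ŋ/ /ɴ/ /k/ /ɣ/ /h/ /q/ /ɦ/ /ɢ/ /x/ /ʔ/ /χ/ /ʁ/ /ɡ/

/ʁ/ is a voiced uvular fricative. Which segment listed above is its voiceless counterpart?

/χ/

The voiceless counterpart is a voiceless uvular fricative — in this inventory, /χ/.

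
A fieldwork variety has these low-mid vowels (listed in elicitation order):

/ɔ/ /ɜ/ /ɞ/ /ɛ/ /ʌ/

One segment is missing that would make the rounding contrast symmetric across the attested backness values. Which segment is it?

front: unrounded /ɛ/, rounded —.
central: unrounded /ɜ/, rounded /ɞ/.
back: unrounded /ʌ/, rounded /ɔ/.
The front row has no rounded member, so the gap is the front rounded vowel /œ/.

/œ/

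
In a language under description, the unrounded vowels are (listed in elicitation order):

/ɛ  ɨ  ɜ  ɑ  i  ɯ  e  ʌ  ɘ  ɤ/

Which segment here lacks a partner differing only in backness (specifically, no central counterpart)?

/ɑ/

High: /i/ ~ /ɨ/ ~ /ɯ/
High-mid: /e/ ~ /ɘ/ ~ /ɤ/
Low-mid: /ɛ/ ~ /ɜ/ ~ /ʌ/
Low: only /ɑ/ (back); no central partner.
So /ɑ/ is the unpaired segment.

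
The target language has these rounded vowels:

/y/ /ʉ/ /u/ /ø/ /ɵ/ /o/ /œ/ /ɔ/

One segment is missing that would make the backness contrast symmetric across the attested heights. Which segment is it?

/ɞ/

high: front /y/, central /ʉ/, back /u/.
high-mid: front /ø/, central /ɵ/, back /o/.
low-mid: front /œ/, central —, back /ɔ/.
The low-mid row has no central member, so the gap is the low-mid central rounded vowel /ɞ/.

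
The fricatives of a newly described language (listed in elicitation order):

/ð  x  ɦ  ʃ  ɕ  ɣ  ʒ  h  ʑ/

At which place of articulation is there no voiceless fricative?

dental

place of articulation  voiceless  voiced  
dental            —         ð       
postalveolar      ʃ         ʒ       
alveolo-palatal   ɕ         ʑ       
velar             x         ɣ       
glottal           h         ɦ       
Every place of articulation has a voiceless member except dental, where /θ/ would be expected.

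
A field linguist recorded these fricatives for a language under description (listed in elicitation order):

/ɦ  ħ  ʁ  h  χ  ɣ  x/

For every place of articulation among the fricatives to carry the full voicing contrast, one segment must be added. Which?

/ʕ/

Voiceless: /x/ (velar), /χ/ (uvular), /ħ/ (pharyngeal), /h/ (glottal).
Voiced: /ɣ/ (velar), /ʁ/ (uvular), /ɦ/ (glottal).
The pharyngeal row has no voiced member, so the gap is the voiced pharyngeal fricative /ʕ/.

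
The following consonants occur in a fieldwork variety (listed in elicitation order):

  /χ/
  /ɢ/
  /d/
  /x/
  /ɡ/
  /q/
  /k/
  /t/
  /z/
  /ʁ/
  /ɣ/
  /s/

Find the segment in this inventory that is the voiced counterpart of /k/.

/ɡ/

/k/ is a voiceless velar stop.
The voiced counterpart is a voiced velar stop — in this inventory, /ɡ/.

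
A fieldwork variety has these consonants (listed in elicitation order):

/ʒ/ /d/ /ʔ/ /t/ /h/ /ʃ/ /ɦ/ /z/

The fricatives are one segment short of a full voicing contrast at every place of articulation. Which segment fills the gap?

Voiceless: /ʃ/ (postalveolar), /h/ (glottal).
Voiced: /z/ (alveolar), /ʒ/ (postalveolar), /ɦ/ (glottal).
The alveolar row has no voiceless member, so the gap is the voiceless alveolar fricative /s/.

/s/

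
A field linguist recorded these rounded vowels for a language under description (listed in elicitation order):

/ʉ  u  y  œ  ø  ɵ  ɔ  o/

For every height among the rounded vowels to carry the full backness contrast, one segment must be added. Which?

/ɞ/

high: front /y/, central /ʉ/, back /u/.
high-mid: front /ø/, central /ɵ/, back /o/.
low-mid: front /œ/, central —, back /ɔ/.
The low-mid row has no central member, so the gap is the low-mid central rounded vowel /ɞ/.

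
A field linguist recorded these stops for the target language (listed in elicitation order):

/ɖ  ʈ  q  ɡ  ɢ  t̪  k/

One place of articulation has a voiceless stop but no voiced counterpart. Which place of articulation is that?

dental: voiceless /t̪/, voiced —.
retroflex: voiceless /ʈ/, voiced /ɖ/.
velar: voiceless /k/, voiced /ɡ/.
uvular: voiceless /q/, voiced /ɢ/.
Every place of articulation has a voiced member except dental, where /d̪/ would be expected.

dental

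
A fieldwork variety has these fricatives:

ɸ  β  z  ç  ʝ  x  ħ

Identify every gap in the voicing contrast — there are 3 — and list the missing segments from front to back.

/s/, /ɣ/, /ʕ/

bilabial: voiceless /ɸ/, voiced /β/.
alveolar: voiceless —, voiced /z/.
palatal: voiceless /ç/, voiced /ʝ/.
velar: voiceless /x/, voiced —.
pharyngeal: voiceless /ħ/, voiced —.
Gaps, from front to back: alveolar lacks voiceless (/s/); velar lacks voiced (/ɣ/); pharyngeal lacks voiced (/ʕ/).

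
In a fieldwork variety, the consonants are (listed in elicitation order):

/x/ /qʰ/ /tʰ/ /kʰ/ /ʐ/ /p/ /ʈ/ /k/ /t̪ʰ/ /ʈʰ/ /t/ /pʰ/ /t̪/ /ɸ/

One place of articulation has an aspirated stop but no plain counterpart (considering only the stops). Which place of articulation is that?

uvular

Plain: /p/ (bilabial), /t̪/ (dental), /t/ (alveolar), /ʈ/ (retroflex), /k/ (velar).
Aspirated: /pʰ/ (bilabial), /t̪ʰ/ (dental), /tʰ/ (alveolar), /ʈʰ/ (retroflex), /kʰ/ (velar), /qʰ/ (uvular).
Every place of articulation has a plain member except uvular, where /q/ would be expected.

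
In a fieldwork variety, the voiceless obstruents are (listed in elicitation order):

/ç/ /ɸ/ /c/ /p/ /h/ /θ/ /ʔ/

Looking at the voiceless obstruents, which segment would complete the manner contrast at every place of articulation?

/t̪/

place of articulation  stop      fricative
bilabial          p         ɸ       
dental            —         θ       
palatal           c         ç       
glottal           ʔ         h       
The dental row has no stop member, so the gap is the dental stop /t̪/.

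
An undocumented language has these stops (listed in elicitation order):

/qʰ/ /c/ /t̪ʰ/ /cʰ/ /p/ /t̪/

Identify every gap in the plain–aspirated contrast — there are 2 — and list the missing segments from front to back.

/pʰ/, /q/

Plain: /p/ (bilabial), /t̪/ (dental), /c/ (palatal).
Aspirated: /t̪ʰ/ (dental), /cʰ/ (palatal), /qʰ/ (uvular).
Gaps, from front to back: bilabial lacks aspirated (/pʰ/); uvular lacks plain (/q/).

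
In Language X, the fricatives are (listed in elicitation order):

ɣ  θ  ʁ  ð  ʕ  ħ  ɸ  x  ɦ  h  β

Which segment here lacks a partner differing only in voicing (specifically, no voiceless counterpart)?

Bilabial: /ɸ/ ~ /β/
Dental: /θ/ ~ /ð/
Velar: /x/ ~ /ɣ/
Pharyngeal: /ħ/ ~ /ʕ/
Glottal: /h/ ~ /ɦ/
Uvular: only /ʁ/ (voiced); no voiceless partner.
So /ʁ/ is the unpaired segment.

/ʁ/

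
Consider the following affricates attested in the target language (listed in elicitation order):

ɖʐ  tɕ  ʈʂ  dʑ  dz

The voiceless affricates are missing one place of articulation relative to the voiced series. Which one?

alveolar

alveolar: voiceless —, voiced /dz/.
retroflex: voiceless /ʈʂ/, voiced /ɖʐ/.
alveolo-palatal: voiceless /tɕ/, voiced /dʑ/.
Every place of articulation has a voiceless member except alveolar, where /ts/ would be expected.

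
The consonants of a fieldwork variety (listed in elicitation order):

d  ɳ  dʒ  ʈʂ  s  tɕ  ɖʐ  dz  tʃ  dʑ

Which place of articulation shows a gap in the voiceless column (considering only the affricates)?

Voiceless: /tʃ/ (postalveolar), /ʈʂ/ (retroflex), /tɕ/ (alveolo-palatal).
Voiced: /dz/ (alveolar), /dʒ/ (postalveolar), /ɖʐ/ (retroflex), /dʑ/ (alveolo-palatal).
Every place of articulation has a voiceless member except alveolar, where /ts/ would be expected.

alveolar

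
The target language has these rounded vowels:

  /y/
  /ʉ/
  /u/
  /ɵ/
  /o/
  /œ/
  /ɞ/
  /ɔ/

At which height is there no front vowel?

Front: /y/ (high), /œ/ (low-mid).
Central: /ʉ/ (high), /ɵ/ (high-mid), /ɞ/ (low-mid).
Back: /u/ (high), /o/ (high-mid), /ɔ/ (low-mid).
Every height has a front member except high-mid, where /ø/ would be expected.

high-mid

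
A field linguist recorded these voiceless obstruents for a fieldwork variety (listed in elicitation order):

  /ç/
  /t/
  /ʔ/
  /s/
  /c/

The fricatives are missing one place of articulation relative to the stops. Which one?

glottal

Stop: /t/ (alveolar), /c/ (palatal), /ʔ/ (glottal).
Fricative: /s/ (alveolar), /ç/ (palatal).
Every place of articulation has a fricative member except glottal, where /h/ would be expected.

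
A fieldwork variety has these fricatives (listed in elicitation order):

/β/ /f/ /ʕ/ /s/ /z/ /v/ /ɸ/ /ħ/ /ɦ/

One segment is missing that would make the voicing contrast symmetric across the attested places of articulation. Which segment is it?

place of articulation  voiceless  voiced  
bilabial          ɸ         β       
labiodental       f         v       
alveolar          s         z       
pharyngeal        ħ         ʕ       
glottal           —         ɦ       
The glottal row has no voiceless member, so the gap is the voiceless glottal fricative /h/.

/h/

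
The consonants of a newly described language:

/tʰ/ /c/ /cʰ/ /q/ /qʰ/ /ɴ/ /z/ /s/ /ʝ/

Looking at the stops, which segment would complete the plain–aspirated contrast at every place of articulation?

/t/

place of articulation  plain     aspirated
alveolar          —         tʰ      
palatal           c         cʰ      
uvular            q         qʰ      
The alveolar row has no plain member, so the gap is the plain alveolar stop /t/.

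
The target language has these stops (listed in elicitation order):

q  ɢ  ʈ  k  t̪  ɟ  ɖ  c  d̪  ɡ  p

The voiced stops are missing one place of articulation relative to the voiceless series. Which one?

bilabial

place of articulation  voiceless  voiced  
bilabial          p         —       
dental            t̪        d̪      
retroflex         ʈ         ɖ       
palatal           c         ɟ       
velar             k         ɡ       
uvular            q         ɢ       
Every place of articulation has a voiced member except bilabial, where /b/ would be expected.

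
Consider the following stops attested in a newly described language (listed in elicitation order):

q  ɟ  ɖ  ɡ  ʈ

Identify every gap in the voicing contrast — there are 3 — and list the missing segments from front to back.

/c/, /k/, /ɢ/

retroflex: voiceless /ʈ/, voiced /ɖ/.
palatal: voiceless —, voiced /ɟ/.
velar: voiceless —, voiced /ɡ/.
uvular: voiceless /q/, voiced —.
Gaps, from front to back: palatal lacks voiceless (/c/); velar lacks voiceless (/k/); uvular lacks voiced (/ɢ/).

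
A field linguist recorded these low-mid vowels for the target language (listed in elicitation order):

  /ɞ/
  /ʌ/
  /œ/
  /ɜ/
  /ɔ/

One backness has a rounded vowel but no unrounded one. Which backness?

front

Unrounded: /ɜ/ (central), /ʌ/ (back).
Rounded: /œ/ (front), /ɞ/ (central), /ɔ/ (back).
Every backness has an unrounded member except front, where /ɛ/ would be expected.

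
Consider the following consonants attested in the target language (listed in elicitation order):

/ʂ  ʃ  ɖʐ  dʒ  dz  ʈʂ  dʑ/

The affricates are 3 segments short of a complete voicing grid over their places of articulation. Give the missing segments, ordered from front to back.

/ts/, /tʃ/, /tɕ/

Voiceless: /ʈʂ/ (retroflex).
Voiced: /dz/ (alveolar), /dʒ/ (postalveolar), /ɖʐ/ (retroflex), /dʑ/ (alveolo-palatal).
Gaps, from front to back: alveolar lacks voiceless (/ts/); postalveolar lacks voiceless (/tʃ/); alveolo-palatal lacks voiceless (/tɕ/).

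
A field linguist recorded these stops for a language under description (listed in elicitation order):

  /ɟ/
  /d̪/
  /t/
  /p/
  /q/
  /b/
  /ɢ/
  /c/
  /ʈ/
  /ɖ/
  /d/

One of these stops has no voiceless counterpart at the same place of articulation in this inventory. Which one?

Bilabial: /p/ ~ /b/
Alveolar: /t/ ~ /d/
Retroflex: /ʈ/ ~ /ɖ/
Palatal: /c/ ~ /ɟ/
Uvular: /q/ ~ /ɢ/
Dental: only /d̪/ (voiced); no voiceless partner.
So /d̪/ is the unpaired segment.

/d̪/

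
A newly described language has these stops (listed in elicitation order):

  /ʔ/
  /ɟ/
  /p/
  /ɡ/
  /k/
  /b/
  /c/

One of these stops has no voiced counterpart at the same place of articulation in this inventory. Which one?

Bilabial: /p/ ~ /b/
Palatal: /c/ ~ /ɟ/
Velar: /k/ ~ /ɡ/
Glottal: only /ʔ/ (voiceless); no voiced partner.
So /ʔ/ is the unpaired segment.

/ʔ/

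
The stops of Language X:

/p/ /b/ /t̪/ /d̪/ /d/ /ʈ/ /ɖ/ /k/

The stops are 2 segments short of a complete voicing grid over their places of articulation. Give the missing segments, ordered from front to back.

/t/, /ɡ/

place of articulation  voiceless  voiced  
bilabial          p         b       
dental            t̪        d̪      
alveolar          —         d       
retroflex         ʈ         ɖ       
velar             k         —       
Gaps, from front to back: alveolar lacks voiceless (/t/); velar lacks voiced (/ɡ/).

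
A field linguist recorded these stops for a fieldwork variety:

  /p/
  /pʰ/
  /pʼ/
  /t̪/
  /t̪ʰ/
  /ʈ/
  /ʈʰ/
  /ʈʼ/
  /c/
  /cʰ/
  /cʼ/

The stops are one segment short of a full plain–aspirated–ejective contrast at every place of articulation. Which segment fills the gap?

bilabial: plain /p/, aspirated /pʰ/, ejective /pʼ/.
dental: plain /t̪/, aspirated /t̪ʰ/, ejective —.
retroflex: plain /ʈ/, aspirated /ʈʰ/, ejective /ʈʼ/.
palatal: plain /c/, aspirated /cʰ/, ejective /cʼ/.
The dental row has no ejective member, so the gap is the ejective dental stop /t̪ʼ/.

/t̪ʼ/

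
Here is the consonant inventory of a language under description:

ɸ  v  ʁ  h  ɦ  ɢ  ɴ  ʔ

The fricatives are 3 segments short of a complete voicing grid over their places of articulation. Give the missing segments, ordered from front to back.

/β/, /f/, /χ/

place of articulation  voiceless  voiced  
bilabial          ɸ         —       
labiodental       —         v       
uvular            —         ʁ       
glottal           h         ɦ       
Gaps, from front to back: bilabial lacks voiced (/β/); labiodental lacks voiceless (/f/); uvular lacks voiceless (/χ/).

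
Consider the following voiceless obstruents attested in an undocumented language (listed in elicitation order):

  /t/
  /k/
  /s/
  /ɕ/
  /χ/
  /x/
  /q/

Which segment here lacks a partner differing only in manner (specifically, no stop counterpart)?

Alveolar: /t/ ~ /s/
Velar: /k/ ~ /x/
Uvular: /q/ ~ /χ/
Alveolo-palatal: only /ɕ/ (fricative); no stop partner.
So /ɕ/ is the unpaired segment.

/ɕ/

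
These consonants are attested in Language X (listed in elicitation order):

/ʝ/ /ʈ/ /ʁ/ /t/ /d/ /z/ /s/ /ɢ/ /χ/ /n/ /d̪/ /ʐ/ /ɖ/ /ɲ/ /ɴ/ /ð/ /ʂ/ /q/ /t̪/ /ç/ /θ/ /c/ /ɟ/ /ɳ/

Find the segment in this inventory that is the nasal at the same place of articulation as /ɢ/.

/ɢ/ is a voiced uvular stop.
The nasal at the same place is an uvular nasal — in this inventory, /ɴ/.

/ɴ/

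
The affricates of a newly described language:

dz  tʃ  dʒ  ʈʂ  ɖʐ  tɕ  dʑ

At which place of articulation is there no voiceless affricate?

alveolar: voiceless —, voiced /dz/.
postalveolar: voiceless /tʃ/, voiced /dʒ/.
retroflex: voiceless /ʈʂ/, voiced /ɖʐ/.
alveolo-palatal: voiceless /tɕ/, voiced /dʑ/.
Every place of articulation has a voiceless member except alveolar, where /ts/ would be expected.

alveolar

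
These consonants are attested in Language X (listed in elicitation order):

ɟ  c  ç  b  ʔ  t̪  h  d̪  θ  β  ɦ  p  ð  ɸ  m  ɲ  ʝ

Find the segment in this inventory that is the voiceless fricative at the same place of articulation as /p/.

/ɸ/

/p/ is a voiceless bilabial stop.
The voiceless fricative at the same place is a voiceless bilabial fricative — in this inventory, /ɸ/.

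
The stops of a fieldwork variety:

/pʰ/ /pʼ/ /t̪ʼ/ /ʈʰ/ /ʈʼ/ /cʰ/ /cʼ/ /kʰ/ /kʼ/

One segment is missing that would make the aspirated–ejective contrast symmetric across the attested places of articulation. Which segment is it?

place of articulation  aspirated  ejective
bilabial          pʰ        pʼ      
dental            —         t̪ʼ     
retroflex         ʈʰ        ʈʼ      
palatal           cʰ        cʼ      
velar             kʰ        kʼ      
The dental row has no aspirated member, so the gap is the aspirated dental stop /t̪ʰ/.

/t̪ʰ/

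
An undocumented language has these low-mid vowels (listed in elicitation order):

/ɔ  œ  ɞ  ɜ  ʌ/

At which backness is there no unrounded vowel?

Unrounded: /ɜ/ (central), /ʌ/ (back).
Rounded: /œ/ (front), /ɞ/ (central), /ɔ/ (back).
Every backness has an unrounded member except front, where /ɛ/ would be expected.

front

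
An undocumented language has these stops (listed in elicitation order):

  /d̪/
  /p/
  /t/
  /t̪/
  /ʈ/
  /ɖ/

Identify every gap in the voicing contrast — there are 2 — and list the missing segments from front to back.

Voiceless: /p/ (bilabial), /t̪/ (dental), /t/ (alveolar), /ʈ/ (retroflex).
Voiced: /d̪/ (dental), /ɖ/ (retroflex).
Gaps, from front to back: bilabial lacks voiced (/b/); alveolar lacks voiced (/d/).

/b/, /d/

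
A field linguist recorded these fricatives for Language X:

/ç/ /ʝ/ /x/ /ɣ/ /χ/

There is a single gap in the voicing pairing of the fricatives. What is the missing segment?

place of articulation  voiceless  voiced  
palatal           ç         ʝ       
velar             x         ɣ       
uvular            χ         —       
The uvular row has no voiced member, so the gap is the voiced uvular fricative /ʁ/.

/ʁ/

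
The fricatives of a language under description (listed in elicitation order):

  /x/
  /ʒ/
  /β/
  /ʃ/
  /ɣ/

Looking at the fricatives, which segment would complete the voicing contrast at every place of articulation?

bilabial: voiceless —, voiced /β/.
postalveolar: voiceless /ʃ/, voiced /ʒ/.
velar: voiceless /x/, voiced /ɣ/.
The bilabial row has no voiceless member, so the gap is the voiceless bilabial fricative /ɸ/.

/ɸ/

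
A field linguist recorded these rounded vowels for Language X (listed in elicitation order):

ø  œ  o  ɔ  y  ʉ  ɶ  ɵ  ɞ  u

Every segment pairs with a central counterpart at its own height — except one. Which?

/ɶ/

High: /y/ ~ /ʉ/ ~ /u/
High-mid: /ø/ ~ /ɵ/ ~ /o/
Low-mid: /œ/ ~ /ɞ/ ~ /ɔ/
Low: only /ɶ/ (front); no central partner.
So /ɶ/ is the unpaired segment.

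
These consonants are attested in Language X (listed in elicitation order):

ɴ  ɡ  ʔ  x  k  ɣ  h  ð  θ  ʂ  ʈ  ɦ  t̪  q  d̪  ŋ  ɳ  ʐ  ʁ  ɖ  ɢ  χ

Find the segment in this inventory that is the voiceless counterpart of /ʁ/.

/ʁ/ is a voiced uvular fricative.
The voiceless counterpart is a voiceless uvular fricative — in this inventory, /χ/.

/χ/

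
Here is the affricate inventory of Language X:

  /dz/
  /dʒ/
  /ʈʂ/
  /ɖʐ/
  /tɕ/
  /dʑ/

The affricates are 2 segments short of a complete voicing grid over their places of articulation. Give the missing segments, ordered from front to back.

place of articulation  voiceless  voiced  
alveolar          —         dz      
postalveolar      —         dʒ      
retroflex         ʈʂ        ɖʐ      
alveolo-palatal   tɕ        dʑ      
Gaps, from front to back: alveolar lacks voiceless (/ts/); postalveolar lacks voiceless (/tʃ/).

/ts/, /tʃ/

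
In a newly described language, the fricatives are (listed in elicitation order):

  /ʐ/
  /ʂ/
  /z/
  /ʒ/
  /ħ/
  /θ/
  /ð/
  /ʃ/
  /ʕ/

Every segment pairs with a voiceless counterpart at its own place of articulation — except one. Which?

Dental: /θ/ ~ /ð/
Postalveolar: /ʃ/ ~ /ʒ/
Retroflex: /ʂ/ ~ /ʐ/
Pharyngeal: /ħ/ ~ /ʕ/
Alveolar: only /z/ (voiced); no voiceless partner.
So /z/ is the unpaired segment.

/z/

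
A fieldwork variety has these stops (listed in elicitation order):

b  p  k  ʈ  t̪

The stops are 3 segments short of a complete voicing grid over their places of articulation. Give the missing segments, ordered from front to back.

/d̪/, /ɖ/, /ɡ/

bilabial: voiceless /p/, voiced /b/.
dental: voiceless /t̪/, voiced —.
retroflex: voiceless /ʈ/, voiced —.
velar: voiceless /k/, voiced —.
Gaps, from front to back: dental lacks voiced (/d̪/); retroflex lacks voiced (/ɖ/); velar lacks voiced (/ɡ/).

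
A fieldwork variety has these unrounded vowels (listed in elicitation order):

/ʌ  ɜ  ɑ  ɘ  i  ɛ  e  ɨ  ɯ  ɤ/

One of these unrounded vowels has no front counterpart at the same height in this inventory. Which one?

/ɑ/

High: /i/ ~ /ɨ/ ~ /ɯ/
High-mid: /e/ ~ /ɘ/ ~ /ɤ/
Low-mid: /ɛ/ ~ /ɜ/ ~ /ʌ/
Low: only /ɑ/ (back); no front partner.
So /ɑ/ is the unpaired segment.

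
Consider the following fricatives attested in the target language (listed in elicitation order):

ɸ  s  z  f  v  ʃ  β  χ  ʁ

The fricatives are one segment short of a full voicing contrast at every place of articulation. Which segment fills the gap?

/ʒ/

bilabial: voiceless /ɸ/, voiced /β/.
labiodental: voiceless /f/, voiced /v/.
alveolar: voiceless /s/, voiced /z/.
postalveolar: voiceless /ʃ/, voiced —.
uvular: voiceless /χ/, voiced /ʁ/.
The postalveolar row has no voiced member, so the gap is the voiced postalveolar fricative /ʒ/.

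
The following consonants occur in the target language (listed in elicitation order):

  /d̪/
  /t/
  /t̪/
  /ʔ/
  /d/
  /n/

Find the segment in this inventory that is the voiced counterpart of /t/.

/t/ is a voiceless alveolar stop.
The voiced counterpart is a voiced alveolar stop — in this inventory, /d/.

/d/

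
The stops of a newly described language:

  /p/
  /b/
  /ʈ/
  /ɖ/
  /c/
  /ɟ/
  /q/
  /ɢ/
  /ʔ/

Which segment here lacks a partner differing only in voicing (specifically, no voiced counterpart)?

/ʔ/

Bilabial: /p/ ~ /b/
Retroflex: /ʈ/ ~ /ɖ/
Palatal: /c/ ~ /ɟ/
Uvular: /q/ ~ /ɢ/
Glottal: only /ʔ/ (voiceless); no voiced partner.
So /ʔ/ is the unpaired segment.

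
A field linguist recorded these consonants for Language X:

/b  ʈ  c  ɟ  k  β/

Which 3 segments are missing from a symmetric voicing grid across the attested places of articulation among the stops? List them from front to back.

/p/, /ɖ/, /ɡ/

bilabial: voiceless —, voiced /b/.
retroflex: voiceless /ʈ/, voiced —.
palatal: voiceless /c/, voiced /ɟ/.
velar: voiceless /k/, voiced —.
Gaps, from front to back: bilabial lacks voiceless (/p/); retroflex lacks voiced (/ɖ/); velar lacks voiced (/ɡ/).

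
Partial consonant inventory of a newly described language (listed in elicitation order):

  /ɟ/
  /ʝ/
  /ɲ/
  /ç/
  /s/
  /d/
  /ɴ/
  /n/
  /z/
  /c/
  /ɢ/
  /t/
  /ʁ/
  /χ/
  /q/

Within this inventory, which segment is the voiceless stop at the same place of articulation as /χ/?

/χ/ is a voiceless uvular fricative.
The voiceless stop at the same place is a voiceless uvular stop — in this inventory, /q/.

/q/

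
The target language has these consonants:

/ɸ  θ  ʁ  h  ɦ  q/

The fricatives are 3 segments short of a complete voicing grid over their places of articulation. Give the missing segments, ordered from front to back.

/β/, /ð/, /χ/

place of articulation  voiceless  voiced  
bilabial          ɸ         —       
dental            θ         —       
uvular            —         ʁ       
glottal           h         ɦ       
Gaps, from front to back: bilabial lacks voiced (/β/); dental lacks voiced (/ð/); uvular lacks voiceless (/χ/).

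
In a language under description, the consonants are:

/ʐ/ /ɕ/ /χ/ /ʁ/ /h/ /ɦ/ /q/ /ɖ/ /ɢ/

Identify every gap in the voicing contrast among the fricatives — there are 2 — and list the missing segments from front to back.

/ʂ/, /ʑ/

Voiceless: /ɕ/ (alveolo-palatal), /χ/ (uvular), /h/ (glottal).
Voiced: /ʐ/ (retroflex), /ʁ/ (uvular), /ɦ/ (glottal).
Gaps, from front to back: retroflex lacks voiceless (/ʂ/); alveolo-palatal lacks voiced (/ʑ/).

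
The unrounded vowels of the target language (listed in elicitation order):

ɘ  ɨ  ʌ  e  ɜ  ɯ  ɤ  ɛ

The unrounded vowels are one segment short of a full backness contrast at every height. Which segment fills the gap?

high: front —, central /ɨ/, back /ɯ/.
high-mid: front /e/, central /ɘ/, back /ɤ/.
low-mid: front /ɛ/, central /ɜ/, back /ʌ/.
The high row has no front member, so the gap is the high front unrounded vowel /i/.

/i/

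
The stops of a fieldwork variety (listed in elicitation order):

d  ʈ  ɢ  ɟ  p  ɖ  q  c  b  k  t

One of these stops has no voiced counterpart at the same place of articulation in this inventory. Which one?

Bilabial: /p/ ~ /b/
Alveolar: /t/ ~ /d/
Retroflex: /ʈ/ ~ /ɖ/
Palatal: /c/ ~ /ɟ/
Uvular: /q/ ~ /ɢ/
Velar: only /k/ (voiceless); no voiced partner.
So /k/ is the unpaired segment.

/k/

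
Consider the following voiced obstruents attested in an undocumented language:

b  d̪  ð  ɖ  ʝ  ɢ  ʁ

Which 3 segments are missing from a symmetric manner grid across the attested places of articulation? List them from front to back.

/β/, /ʐ/, /ɟ/

Stop: /b/ (bilabial), /d̪/ (dental), /ɖ/ (retroflex), /ɢ/ (uvular).
Fricative: /ð/ (dental), /ʝ/ (palatal), /ʁ/ (uvular).
Gaps, from front to back: bilabial lacks fricative (/β/); retroflex lacks fricative (/ʐ/); palatal lacks stop (/ɟ/).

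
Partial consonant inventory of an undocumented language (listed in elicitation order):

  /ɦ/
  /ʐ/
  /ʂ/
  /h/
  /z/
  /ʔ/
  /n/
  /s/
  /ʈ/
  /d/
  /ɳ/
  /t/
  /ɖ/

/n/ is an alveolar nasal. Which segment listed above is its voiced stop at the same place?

The voiced stop at the same place is a voiced alveolar stop — in this inventory, /d/.

/d/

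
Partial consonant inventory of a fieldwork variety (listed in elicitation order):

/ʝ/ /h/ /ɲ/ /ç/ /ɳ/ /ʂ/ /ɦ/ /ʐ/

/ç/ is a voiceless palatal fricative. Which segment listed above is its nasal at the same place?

The nasal at the same place is a palatal nasal — in this inventory, /ɲ/.

/ɲ/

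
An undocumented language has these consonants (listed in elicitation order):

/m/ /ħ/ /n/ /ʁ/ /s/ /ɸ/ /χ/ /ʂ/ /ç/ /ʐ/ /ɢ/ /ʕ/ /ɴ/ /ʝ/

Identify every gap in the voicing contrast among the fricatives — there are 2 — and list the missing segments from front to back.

Voiceless: /ɸ/ (bilabial), /s/ (alveolar), /ʂ/ (retroflex), /ç/ (palatal), /χ/ (uvular), /ħ/ (pharyngeal).
Voiced: /ʐ/ (retroflex), /ʝ/ (palatal), /ʁ/ (uvular), /ʕ/ (pharyngeal).
Gaps, from front to back: bilabial lacks voiced (/β/); alveolar lacks voiced (/z/).

/β/, /z/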